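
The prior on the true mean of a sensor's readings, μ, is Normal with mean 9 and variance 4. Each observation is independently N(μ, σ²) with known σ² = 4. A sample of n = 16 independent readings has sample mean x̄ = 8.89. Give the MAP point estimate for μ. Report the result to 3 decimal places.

n = 16, x̄ = 8.89.
For a Normal prior and Normal likelihood with known variance, the posterior is Normal; its mode equals its mean, the precision-weighted average.
Prior precision 1/σ₀² = 1/4 = 0.25; data precision n/σ² = 16/4 = 4.
μ̂ = (0.25·9 + 4·8.89) / (0.25 + 4) = 37.81/4.25 = 3781/425 ≈ 8.896.

μ̂_MAP = 8.896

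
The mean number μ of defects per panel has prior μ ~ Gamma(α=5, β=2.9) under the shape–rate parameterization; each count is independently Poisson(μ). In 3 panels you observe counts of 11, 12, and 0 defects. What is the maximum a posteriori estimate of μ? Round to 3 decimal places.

μ̂_MAP = 4.576

Σxᵢ = 11+12+0 = 23, with n = 3.
Posterior ∝ μ^4e^(−2.9μ) · μ^23e^(−3μ) = μ^27e^(−5.9μ), i.e. Gamma(shape=28, rate=5.9).
The mode of a Gamma(a, b) with a ≥ 1 (shape–rate) is (a−1)/b = 27/5.9 ≈ 4.576.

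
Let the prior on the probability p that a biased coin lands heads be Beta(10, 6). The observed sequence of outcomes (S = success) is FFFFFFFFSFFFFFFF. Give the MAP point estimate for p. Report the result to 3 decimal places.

Prior: Beta(10, 6).
Data: 1 success in 16 trials (from the sequence). The binomial likelihood contributes p(1−p)^15, so the posterior is Beta(10+1, 6+15) = Beta(11, 21).
For Beta(a, b) with a, b > 1 the mode is (a−1)/(a+b−2) = 10/30 ≈ 0.333.

p̂_MAP = 0.333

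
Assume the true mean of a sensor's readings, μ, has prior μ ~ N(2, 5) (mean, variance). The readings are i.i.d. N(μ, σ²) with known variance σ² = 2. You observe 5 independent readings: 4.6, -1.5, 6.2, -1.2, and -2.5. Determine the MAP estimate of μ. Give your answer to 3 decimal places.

μ̂_MAP = 1.185

n = 5; x̄ = (4.6 + (-1.5) + 6.2 + (-1.2) + (-2.5))/5 = 5.6/5 = 1.12.
For a Normal prior and Normal likelihood with known variance, the posterior is Normal; its mode equals its mean, the precision-weighted average.
Prior precision 1/σ₀² = 1/5 = 0.2; data precision n/σ² = 5/2 = 2.5.
μ̂ = (0.2·2 + 2.5·1.12) / (0.2 + 2.5) = 3.2/2.7 = 32/27 ≈ 1.185.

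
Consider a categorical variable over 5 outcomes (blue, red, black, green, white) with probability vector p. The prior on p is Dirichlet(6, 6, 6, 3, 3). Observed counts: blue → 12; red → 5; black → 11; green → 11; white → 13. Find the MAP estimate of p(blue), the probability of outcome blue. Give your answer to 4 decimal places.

The posterior is Dirichlet(αᵢ + nᵢ) = Dirichlet(18, 11, 17, 14, 16).
For a Dirichlet(a₁,…,a_K) with all aᵢ > 1, the mode has j-th component (aⱼ − 1)/(Σaᵢ − K).
Here Σaᵢ = 76 and K = 5, so p(blue) = (18 − 1)/(76 − 5) = 17/71 ≈ 0.2394.

MAP estimate of p(blue) = 0.2394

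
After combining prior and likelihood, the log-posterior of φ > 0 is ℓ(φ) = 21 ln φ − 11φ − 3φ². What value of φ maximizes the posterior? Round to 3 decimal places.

ℓ'(φ) = 21/φ − 11 − 6φ. Setting this to zero and multiplying by φ: 6φ² + 11φ − 21 = 0.
φ = (−11 + √(11² + 4·6·21)) / (2·6) = (−11 + √625) / 12 = (−11 + 25)/12 = 7/6.
ℓ''(φ) = −21/φ² − 6 < 0, confirming a maximum.

φ̂_MAP = 1.167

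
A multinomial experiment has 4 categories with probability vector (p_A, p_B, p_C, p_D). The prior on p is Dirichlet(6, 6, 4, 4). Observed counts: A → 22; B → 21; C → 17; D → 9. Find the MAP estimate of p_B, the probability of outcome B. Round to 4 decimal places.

The posterior is Dirichlet(αᵢ + nᵢ) = Dirichlet(28, 27, 21, 13).
For a Dirichlet(a₁,…,a_K) with all aᵢ > 1, the mode has j-th component (aⱼ − 1)/(Σaᵢ − K).
Here Σaᵢ = 89 and K = 4, so p_B = (27 − 1)/(89 − 4) = 26/85 ≈ 0.3059.

MAP estimate of p_B = 0.3059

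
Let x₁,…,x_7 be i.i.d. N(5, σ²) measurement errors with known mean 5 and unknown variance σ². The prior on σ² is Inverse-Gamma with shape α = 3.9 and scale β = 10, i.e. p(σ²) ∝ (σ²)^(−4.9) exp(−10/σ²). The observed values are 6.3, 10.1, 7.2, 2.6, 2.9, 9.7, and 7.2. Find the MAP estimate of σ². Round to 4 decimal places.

Sum of squared deviations about the known mean: SS = (6.3−5)² + (10.1−5)² + (7.2−5)² + (2.6−5)² + (2.9−5)² + (9.7−5)² + (7.2−5)² = 69.64.
The Normal likelihood contributes (σ²)^(−n/2) exp(−SS/(2σ²)), so the posterior is Inverse-Gamma(α + n/2, β + SS/2) = Inverse-Gamma(7.4, 44.82).
The mode of Inverse-Gamma(a, b) is b/(a+1) = 44.82/8.4 ≈ 5.3357.

σ̂²_MAP = 5.3357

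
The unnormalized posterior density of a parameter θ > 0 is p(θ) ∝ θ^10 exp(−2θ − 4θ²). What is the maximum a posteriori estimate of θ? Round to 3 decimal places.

θ̂_MAP = 1.000

ℓ'(θ) = 10/θ − 2 − 8θ. Setting this to zero and multiplying by θ: 8θ² + 2θ − 10 = 0.
θ = (−2 + √(2² + 4·8·10)) / (2·8) = (−2 + √324) / 16 = (−2 + 18)/16 = 1.
ℓ''(θ) = −10/θ² − 8 < 0, confirming a maximum.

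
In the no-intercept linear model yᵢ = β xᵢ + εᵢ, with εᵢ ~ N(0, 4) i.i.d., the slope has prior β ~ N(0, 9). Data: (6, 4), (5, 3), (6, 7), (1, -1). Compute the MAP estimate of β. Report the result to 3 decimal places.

log p(β | y) = −Σ(yᵢ − βxᵢ)²/(2·4) − β²/(2·9) + const.
Setting the derivative to zero: Σxᵢ(yᵢ − βxᵢ)/4 − β/9 = 0, so β = Σxᵢyᵢ / (Σxᵢ² + σ²/τ²).
Σxᵢyᵢ = 6·4 + 5·3 + 6·7 + 1·(-1) = 80; Σxᵢ² = 98; σ²/τ² = 4/9.
β̂_MAP = 80 / (98 + 4/9) = 80/(886/9) = 360/443 ≈ 0.813.

β̂_MAP = 0.813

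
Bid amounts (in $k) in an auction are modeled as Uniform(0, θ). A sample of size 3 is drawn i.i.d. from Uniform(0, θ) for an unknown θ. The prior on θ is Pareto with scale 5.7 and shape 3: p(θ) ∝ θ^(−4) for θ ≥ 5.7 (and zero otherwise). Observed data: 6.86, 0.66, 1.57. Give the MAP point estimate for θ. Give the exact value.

The Uniform(0, θ) likelihood is θ^(−n) for θ ≥ max(xᵢ), zero otherwise. Here max(xᵢ) = 6.86.
Posterior ∝ θ^(−4) · θ^(−3) = θ^(−7) on θ ≥ max(5.7, 6.86) = 6.86.
This density is strictly decreasing in θ, so the posterior mode lies at the lower boundary of the support.

θ̂_MAP = 6.86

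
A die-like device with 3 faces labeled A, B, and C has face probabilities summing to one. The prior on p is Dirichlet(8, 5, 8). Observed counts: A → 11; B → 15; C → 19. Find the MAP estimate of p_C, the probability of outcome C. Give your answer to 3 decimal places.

MAP estimate of p_C = 0.413

The posterior is Dirichlet(αᵢ + nᵢ) = Dirichlet(19, 20, 27).
For a Dirichlet(a₁,…,a_K) with all aᵢ > 1, the mode has j-th component (aⱼ − 1)/(Σaᵢ − K).
Here Σaᵢ = 66 and K = 3, so p_C = (27 − 1)/(66 − 3) = 26/63 ≈ 0.413.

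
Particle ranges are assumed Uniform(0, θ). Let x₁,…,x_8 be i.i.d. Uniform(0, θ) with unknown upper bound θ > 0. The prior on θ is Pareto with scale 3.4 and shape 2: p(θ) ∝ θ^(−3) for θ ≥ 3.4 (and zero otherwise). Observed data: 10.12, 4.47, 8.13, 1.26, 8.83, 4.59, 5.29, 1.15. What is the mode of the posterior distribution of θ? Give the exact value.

θ̂_MAP = 10.12

The Uniform(0, θ) likelihood is θ^(−n) for θ ≥ max(xᵢ), zero otherwise. Here max(xᵢ) = 10.12.
Posterior ∝ θ^(−3) · θ^(−8) = θ^(−11) on θ ≥ max(3.4, 10.12) = 10.12.
This density is strictly decreasing in θ, so the posterior mode lies at the lower boundary of the support.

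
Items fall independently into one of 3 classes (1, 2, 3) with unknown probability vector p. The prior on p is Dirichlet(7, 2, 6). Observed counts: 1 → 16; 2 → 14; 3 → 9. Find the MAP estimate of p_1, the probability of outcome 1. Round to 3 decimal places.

MAP estimate: 0.431

The posterior is Dirichlet(αᵢ + nᵢ) = Dirichlet(23, 16, 15).
For a Dirichlet(a₁,…,a_K) with all aᵢ > 1, the mode has j-th component (aⱼ − 1)/(Σaᵢ − K).
Here Σaᵢ = 54 and K = 3, so p_1 = (23 − 1)/(54 − 3) = 22/51 ≈ 0.431.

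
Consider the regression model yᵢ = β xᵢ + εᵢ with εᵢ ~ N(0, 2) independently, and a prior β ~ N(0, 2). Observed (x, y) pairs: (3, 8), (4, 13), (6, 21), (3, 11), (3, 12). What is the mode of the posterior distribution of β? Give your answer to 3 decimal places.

β̂_MAP = 3.388

log p(β | y) = −Σ(yᵢ − βxᵢ)²/(2·2) − β²/(2·2) + const.
Setting the derivative to zero: Σxᵢ(yᵢ − βxᵢ)/2 − β/2 = 0, so β = Σxᵢyᵢ / (Σxᵢ² + σ²/τ²).
Σxᵢyᵢ = 3·8 + 4·13 + 6·21 + 3·11 + 3·12 = 271; Σxᵢ² = 79; σ²/τ² = 1.
β̂_MAP = 271 / (79 + 1) = 271/80 ≈ 3.388.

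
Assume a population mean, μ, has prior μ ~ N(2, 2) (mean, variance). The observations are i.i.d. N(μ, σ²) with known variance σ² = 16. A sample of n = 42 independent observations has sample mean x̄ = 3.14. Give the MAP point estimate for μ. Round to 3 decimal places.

μ̂_MAP = 2.958

n = 42, x̄ = 3.14.
For a Normal prior and Normal likelihood with known variance, the posterior is Normal; its mode equals its mean, the precision-weighted average.
Prior precision 1/σ₀² = 1/2 = 0.5; data precision n/σ² = 42/16 = 2.625.
μ̂ = (0.5·2 + 2.625·3.14) / (0.5 + 2.625) = 9.2425/3.125 = 2.9576 ≈ 2.958.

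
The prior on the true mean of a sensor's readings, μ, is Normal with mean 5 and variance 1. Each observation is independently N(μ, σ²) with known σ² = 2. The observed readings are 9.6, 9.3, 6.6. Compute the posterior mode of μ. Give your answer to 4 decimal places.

μ̂_MAP = 7.1000

n = 3; x̄ = (9.6 + 9.3 + 6.6)/3 = 25.5/3 = 8.5.
For a Normal prior and Normal likelihood with known variance, the posterior is Normal; its mode equals its mean, the precision-weighted average.
Prior precision 1/σ₀² = 1/1 = 1; data precision n/σ² = 3/2 = 1.5.
μ̂ = (1·5 + 1.5·8.5) / (1 + 1.5) = 17.75/2.5 = 7.1000.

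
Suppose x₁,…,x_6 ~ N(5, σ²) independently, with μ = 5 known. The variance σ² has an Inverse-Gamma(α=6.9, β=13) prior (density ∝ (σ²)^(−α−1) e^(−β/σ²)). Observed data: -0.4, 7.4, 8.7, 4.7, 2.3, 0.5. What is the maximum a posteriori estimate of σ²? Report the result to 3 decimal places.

Sum of squared deviations about the known mean: SS = (-0.4−5)² + (7.4−5)² + (8.7−5)² + (4.7−5)² + (2.3−5)² + (0.5−5)² = 76.24.
The Normal likelihood contributes (σ²)^(−n/2) exp(−SS/(2σ²)), so the posterior is Inverse-Gamma(α + n/2, β + SS/2) = Inverse-Gamma(9.9, 51.12).
The mode of Inverse-Gamma(a, b) is b/(a+1) = 51.12/10.9 ≈ 4.690.

σ̂²_MAP = 4.690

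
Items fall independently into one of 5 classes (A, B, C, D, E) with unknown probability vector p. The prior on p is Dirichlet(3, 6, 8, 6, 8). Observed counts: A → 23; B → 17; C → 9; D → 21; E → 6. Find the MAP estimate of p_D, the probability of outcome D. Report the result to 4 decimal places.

MAP estimate of p_D = 0.2549

The posterior is Dirichlet(αᵢ + nᵢ) = Dirichlet(26, 23, 17, 27, 14).
For a Dirichlet(a₁,…,a_K) with all aᵢ > 1, the mode has j-th component (aⱼ − 1)/(Σaᵢ − K).
Here Σaᵢ = 107 and K = 5, so p_D = (27 − 1)/(107 − 5) = 26/102 ≈ 0.2549.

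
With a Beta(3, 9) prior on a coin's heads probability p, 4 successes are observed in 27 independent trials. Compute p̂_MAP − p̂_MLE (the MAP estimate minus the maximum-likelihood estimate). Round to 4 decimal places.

MAP − MLE = 0.0140

Posterior is Beta(7, 32); MAP = (7−1)/(39−2) = 6/37 ≈ 0.16216.
MLE ignores the prior: p̂_MLE = k/n = 4/27 ≈ 0.14815.
Difference = 6/37 − 4/27 = 14/999 ≈ 0.0140.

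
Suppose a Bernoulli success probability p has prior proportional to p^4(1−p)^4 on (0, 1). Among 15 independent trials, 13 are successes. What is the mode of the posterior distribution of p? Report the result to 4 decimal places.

p̂_MAP = 0.7391

The prior density ∝ p^4(1−p)^4 is the kernel of Beta(5, 5).
Data: 13 successes in 15 trials. The binomial likelihood contributes p^13(1−p)^2, so the posterior is Beta(5+13, 5+2) = Beta(18, 7).
For Beta(a, b) with a, b > 1 the mode is (a−1)/(a+b−2) = 17/23 ≈ 0.7391.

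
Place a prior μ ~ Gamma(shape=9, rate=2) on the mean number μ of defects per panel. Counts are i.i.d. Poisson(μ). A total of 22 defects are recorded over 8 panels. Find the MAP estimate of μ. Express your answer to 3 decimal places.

Σxᵢ = 22, n = 8.
Posterior ∝ μ^8e^(−2μ) · μ^22e^(−8μ) = μ^30e^(−10μ), i.e. Gamma(shape=31, rate=10).
The mode of a Gamma(a, b) with a ≥ 1 (shape–rate) is (a−1)/b = 30/10 ≈ 3.000.

μ̂_MAP = 3.000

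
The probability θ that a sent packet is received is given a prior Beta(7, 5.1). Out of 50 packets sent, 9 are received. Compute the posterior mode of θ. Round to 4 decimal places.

θ̂_MAP = 0.2496

Prior: Beta(7, 5.1).
Data: 9 successes in 50 trials. The binomial likelihood contributes θ^9(1−θ)^41, so the posterior is Beta(7+9, 5.1+41) = Beta(16, 46.1).
For Beta(a, b) with a, b > 1 the mode is (a−1)/(a+b−2) = 15/60.1 ≈ 0.2496.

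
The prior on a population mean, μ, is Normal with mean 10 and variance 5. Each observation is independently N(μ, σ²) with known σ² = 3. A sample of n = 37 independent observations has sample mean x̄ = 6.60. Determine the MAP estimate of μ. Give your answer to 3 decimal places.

μ̂_MAP = 6.654

n = 37, x̄ = 6.60.
For a Normal prior and Normal likelihood with known variance, the posterior is Normal; its mode equals its mean, the precision-weighted average.
Prior precision 1/σ₀² = 1/5 = 0.2; data precision n/σ² = 37/3.
μ̂ = (0.2·10 + (37/3)·6.6) / (0.2 + 37/3) = 83.4/(188/15) = 1251/188 ≈ 6.654.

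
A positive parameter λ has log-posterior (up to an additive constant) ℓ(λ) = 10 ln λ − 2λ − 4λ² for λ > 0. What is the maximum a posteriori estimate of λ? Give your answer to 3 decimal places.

ℓ'(λ) = 10/λ − 2 − 8λ. Setting this to zero and multiplying by λ: 8λ² + 2λ − 10 = 0.
λ = (−2 + √(2² + 4·8·10)) / (2·8) = (−2 + √324) / 16 = (−2 + 18)/16 = 1.
ℓ''(λ) = −10/λ² − 8 < 0, confirming a maximum.

λ̂_MAP = 1.000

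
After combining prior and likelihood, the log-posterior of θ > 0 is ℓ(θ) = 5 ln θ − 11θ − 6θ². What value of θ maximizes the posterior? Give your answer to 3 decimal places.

ℓ'(θ) = 5/θ − 11 − 12θ. Setting this to zero and multiplying by θ: 12θ² + 11θ − 5 = 0.
θ = (−11 + √(11² + 4·12·5)) / (2·12) = (−11 + √361) / 24 = (−11 + 19)/24 = 1/3.
ℓ''(θ) = −5/θ² − 12 < 0, confirming a maximum.

θ̂_MAP = 0.333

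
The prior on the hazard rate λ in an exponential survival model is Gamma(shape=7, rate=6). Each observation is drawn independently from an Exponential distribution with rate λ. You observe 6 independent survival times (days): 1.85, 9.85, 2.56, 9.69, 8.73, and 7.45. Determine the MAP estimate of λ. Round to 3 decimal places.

λ̂_MAP = 0.260

The Exponential(rate=λ) likelihood is ∝ λ^n e^(−λΣtᵢ). Here n = 6 and Σtᵢ = 1.85 + 9.85 + 2.56 + 9.69 + 8.73 + 7.45 = 40.13.
Posterior ∝ λ^6e^(−6λ) · λ^6e^(−40.13λ) = λ^12e^(−46.13λ), i.e. Gamma(13, 46.13).
Mode = (a−1)/b = 12/46.13 ≈ 0.260.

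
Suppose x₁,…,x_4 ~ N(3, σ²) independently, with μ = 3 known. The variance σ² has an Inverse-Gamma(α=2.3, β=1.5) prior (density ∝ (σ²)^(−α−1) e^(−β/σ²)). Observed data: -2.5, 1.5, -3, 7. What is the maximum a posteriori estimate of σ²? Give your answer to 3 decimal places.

σ̂²_MAP = 8.255

Sum of squared deviations about the known mean: SS = (-2.5−3)² + (1.5−3)² + (-3−3)² + (7−3)² = 84.5.
The Normal likelihood contributes (σ²)^(−n/2) exp(−SS/(2σ²)), so the posterior is Inverse-Gamma(α + n/2, β + SS/2) = Inverse-Gamma(4.3, 43.75).
The mode of Inverse-Gamma(a, b) is b/(a+1) = 43.75/5.3 ≈ 8.255.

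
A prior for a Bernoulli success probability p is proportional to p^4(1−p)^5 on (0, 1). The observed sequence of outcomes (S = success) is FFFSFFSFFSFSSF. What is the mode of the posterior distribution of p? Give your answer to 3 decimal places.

The prior density ∝ p^4(1−p)^5 is the kernel of Beta(5, 6).
Data: 5 successes in 14 trials (from the sequence). The binomial likelihood contributes p^5(1−p)^9, so the posterior is Beta(5+5, 6+9) = Beta(10, 15).
For Beta(a, b) with a, b > 1 the mode is (a−1)/(a+b−2) = 9/23 ≈ 0.391.

p̂_MAP = 0.391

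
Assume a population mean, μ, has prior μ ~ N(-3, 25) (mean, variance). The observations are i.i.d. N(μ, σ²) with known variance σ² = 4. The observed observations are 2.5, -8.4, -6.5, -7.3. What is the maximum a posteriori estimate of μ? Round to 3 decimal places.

n = 4; x̄ = (2.5 + (-8.4) + (-6.5) + (-7.3))/4 = -19.7/4 = -4.925.
For a Normal prior and Normal likelihood with known variance, the posterior is Normal; its mode equals its mean, the precision-weighted average.
Prior precision 1/σ₀² = 1/25 = 0.04; data precision n/σ² = 4/4 = 1.
μ̂ = (0.04·(-3) + 1·(-4.925)) / (0.04 + 1) = (-5.045)/1.04 = -1009/208 ≈ -4.851.

μ̂_MAP = -4.851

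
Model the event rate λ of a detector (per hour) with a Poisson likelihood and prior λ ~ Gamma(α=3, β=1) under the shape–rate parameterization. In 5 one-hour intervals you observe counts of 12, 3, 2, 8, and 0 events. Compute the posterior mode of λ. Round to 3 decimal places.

λ̂_MAP = 4.500

Σxᵢ = 12+3+2+8+0 = 25, with n = 5.
Posterior ∝ λ^2e^(−1λ) · λ^25e^(−5λ) = λ^27e^(−6λ), i.e. Gamma(shape=28, rate=6).
The mode of a Gamma(a, b) with a ≥ 1 (shape–rate) is (a−1)/b = 27/6 ≈ 4.500.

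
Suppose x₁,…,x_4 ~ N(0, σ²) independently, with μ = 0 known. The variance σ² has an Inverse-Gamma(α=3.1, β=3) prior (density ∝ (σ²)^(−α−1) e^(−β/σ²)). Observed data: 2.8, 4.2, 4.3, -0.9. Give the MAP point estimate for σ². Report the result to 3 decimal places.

σ̂²_MAP = 4.162

Sum of squared deviations about the known mean: SS = (2.8−0)² + (4.2−0)² + (4.3−0)² + (-0.9−0)² = 44.78.
The Normal likelihood contributes (σ²)^(−n/2) exp(−SS/(2σ²)), so the posterior is Inverse-Gamma(α + n/2, β + SS/2) = Inverse-Gamma(5.1, 25.39).
The mode of Inverse-Gamma(a, b) is b/(a+1) = 25.39/6.1 ≈ 4.162.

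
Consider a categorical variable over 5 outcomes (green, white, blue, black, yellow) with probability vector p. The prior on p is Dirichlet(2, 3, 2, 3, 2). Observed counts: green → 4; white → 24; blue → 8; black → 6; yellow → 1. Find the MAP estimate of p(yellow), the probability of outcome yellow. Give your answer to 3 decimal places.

MAP estimate of p(yellow) = 0.040

The posterior is Dirichlet(αᵢ + nᵢ) = Dirichlet(6, 27, 10, 9, 3).
For a Dirichlet(a₁,…,a_K) with all aᵢ > 1, the mode has j-th component (aⱼ − 1)/(Σaᵢ − K).
Here Σaᵢ = 55 and K = 5, so p(yellow) = (3 − 1)/(55 − 5) = 2/50 ≈ 0.040.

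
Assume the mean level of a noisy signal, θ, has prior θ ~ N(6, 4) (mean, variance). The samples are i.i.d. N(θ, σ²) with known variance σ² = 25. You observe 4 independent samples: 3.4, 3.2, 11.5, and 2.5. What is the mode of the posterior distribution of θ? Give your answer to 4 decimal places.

θ̂_MAP = 5.6683

n = 4; x̄ = (3.4 + 3.2 + 11.5 + 2.5)/4 = 20.6/4 = 5.15.
For a Normal prior and Normal likelihood with known variance, the posterior is Normal; its mode equals its mean, the precision-weighted average.
Prior precision 1/σ₀² = 1/4 = 0.25; data precision n/σ² = 4/25 = 0.16.
θ̂ = (0.25·6 + 0.16·5.15) / (0.25 + 0.16) = 2.324/0.41 = 1162/205 ≈ 5.6683.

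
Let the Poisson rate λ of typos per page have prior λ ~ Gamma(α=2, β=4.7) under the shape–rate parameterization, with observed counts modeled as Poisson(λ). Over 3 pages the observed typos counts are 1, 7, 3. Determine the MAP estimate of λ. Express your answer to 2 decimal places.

Σxᵢ = 1+7+3 = 11, with n = 3.
Posterior ∝ λe^(−4.7λ) · λ^11e^(−3λ) = λ^12e^(−7.7λ), i.e. Gamma(shape=13, rate=7.7).
The mode of a Gamma(a, b) with a ≥ 1 (shape–rate) is (a−1)/b = 12/7.7 ≈ 1.56.

λ̂_MAP = 1.56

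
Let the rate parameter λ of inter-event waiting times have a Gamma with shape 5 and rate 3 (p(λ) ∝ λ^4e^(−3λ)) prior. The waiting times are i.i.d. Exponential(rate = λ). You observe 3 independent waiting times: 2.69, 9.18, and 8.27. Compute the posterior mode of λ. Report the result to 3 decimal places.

The Exponential(rate=λ) likelihood is ∝ λ^n e^(−λΣtᵢ). Here n = 3 and Σtᵢ = 2.69 + 9.18 + 8.27 = 20.14.
Posterior ∝ λ^4e^(−3λ) · λ^3e^(−20.14λ) = λ^7e^(−23.14λ), i.e. Gamma(8, 23.14).
Mode = (a−1)/b = 7/23.14 ≈ 0.303.

λ̂_MAP = 0.303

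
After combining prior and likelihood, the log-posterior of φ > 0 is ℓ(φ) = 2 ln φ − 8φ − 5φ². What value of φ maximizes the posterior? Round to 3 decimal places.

φ̂_MAP = 0.200

ℓ'(φ) = 2/φ − 8 − 10φ. Setting this to zero and multiplying by φ: 10φ² + 8φ − 2 = 0.
φ = (−8 + √(8² + 4·10·2)) / (2·10) = (−8 + √144) / 20 = (−8 + 12)/20 = 1/5.
ℓ''(φ) = −2/φ² − 10 < 0, confirming a maximum.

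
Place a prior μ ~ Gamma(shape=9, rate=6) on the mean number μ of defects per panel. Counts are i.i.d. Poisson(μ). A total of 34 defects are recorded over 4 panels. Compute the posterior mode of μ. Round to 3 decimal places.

Σxᵢ = 34, n = 4.
Posterior ∝ μ^8e^(−6μ) · μ^34e^(−4μ) = μ^42e^(−10μ), i.e. Gamma(shape=43, rate=10).
The mode of a Gamma(a, b) with a ≥ 1 (shape–rate) is (a−1)/b = 42/10 ≈ 4.200.

μ̂_MAP = 4.200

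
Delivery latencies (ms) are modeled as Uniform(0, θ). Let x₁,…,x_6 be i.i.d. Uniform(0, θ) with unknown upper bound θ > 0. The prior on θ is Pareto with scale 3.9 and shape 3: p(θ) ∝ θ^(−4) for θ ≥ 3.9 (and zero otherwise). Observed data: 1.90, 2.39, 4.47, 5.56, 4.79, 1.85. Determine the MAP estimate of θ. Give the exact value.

θ̂_MAP = 5.56

The Uniform(0, θ) likelihood is θ^(−n) for θ ≥ max(xᵢ), zero otherwise. Here max(xᵢ) = 5.56.
Posterior ∝ θ^(−4) · θ^(−6) = θ^(−10) on θ ≥ max(3.9, 5.56) = 5.56.
This density is strictly decreasing in θ, so the posterior mode lies at the lower boundary of the support.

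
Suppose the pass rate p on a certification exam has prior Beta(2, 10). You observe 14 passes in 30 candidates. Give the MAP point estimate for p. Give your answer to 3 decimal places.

p̂_MAP = 0.375

Prior: Beta(2, 10).
Data: 14 successes in 30 trials. The binomial likelihood contributes p^14(1−p)^16, so the posterior is Beta(2+14, 10+16) = Beta(16, 26).
For Beta(a, b) with a, b > 1 the mode is (a−1)/(a+b−2) = 15/40 ≈ 0.375.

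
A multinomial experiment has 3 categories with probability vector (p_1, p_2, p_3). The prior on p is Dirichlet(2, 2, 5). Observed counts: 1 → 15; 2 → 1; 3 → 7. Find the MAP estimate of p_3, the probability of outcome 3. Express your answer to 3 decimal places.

MAP estimate: 0.379

The posterior is Dirichlet(αᵢ + nᵢ) = Dirichlet(17, 3, 12).
For a Dirichlet(a₁,…,a_K) with all aᵢ > 1, the mode has j-th component (aⱼ − 1)/(Σaᵢ − K).
Here Σaᵢ = 32 and K = 3, so p_3 = (12 − 1)/(32 − 3) = 11/29 ≈ 0.379.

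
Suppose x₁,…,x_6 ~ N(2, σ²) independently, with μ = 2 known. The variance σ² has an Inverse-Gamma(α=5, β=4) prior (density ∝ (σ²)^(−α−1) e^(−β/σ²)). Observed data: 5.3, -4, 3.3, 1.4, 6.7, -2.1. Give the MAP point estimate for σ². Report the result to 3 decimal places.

σ̂²_MAP = 5.324

Sum of squared deviations about the known mean: SS = (5.3−2)² + (-4−2)² + (3.3−2)² + (1.4−2)² + (6.7−2)² + (-2.1−2)² = 87.84.
The Normal likelihood contributes (σ²)^(−n/2) exp(−SS/(2σ²)), so the posterior is Inverse-Gamma(α + n/2, β + SS/2) = Inverse-Gamma(8, 47.92).
The mode of Inverse-Gamma(a, b) is b/(a+1) = 47.92/9 ≈ 5.324.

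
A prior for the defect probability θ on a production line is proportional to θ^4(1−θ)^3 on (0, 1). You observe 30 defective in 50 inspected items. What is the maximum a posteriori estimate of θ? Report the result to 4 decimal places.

θ̂_MAP = 0.5965

The prior density ∝ θ^4(1−θ)^3 is the kernel of Beta(5, 4).
Data: 30 successes in 50 trials. The binomial likelihood contributes θ^30(1−θ)^20, so the posterior is Beta(5+30, 4+20) = Beta(35, 24).
For Beta(a, b) with a, b > 1 the mode is (a−1)/(a+b−2) = 34/57 ≈ 0.5965.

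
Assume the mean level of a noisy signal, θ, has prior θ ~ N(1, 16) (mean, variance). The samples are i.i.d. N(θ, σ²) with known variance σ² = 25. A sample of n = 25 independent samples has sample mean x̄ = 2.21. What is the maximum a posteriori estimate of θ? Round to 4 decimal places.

n = 25, x̄ = 2.21.
For a Normal prior and Normal likelihood with known variance, the posterior is Normal; its mode equals its mean, the precision-weighted average.
Prior precision 1/σ₀² = 1/16 = 0.0625; data precision n/σ² = 25/25 = 1.
θ̂ = (0.0625·1 + 1·2.21) / (0.0625 + 1) = 2.2725/1.0625 = 909/425 ≈ 2.1388.

θ̂_MAP = 2.1388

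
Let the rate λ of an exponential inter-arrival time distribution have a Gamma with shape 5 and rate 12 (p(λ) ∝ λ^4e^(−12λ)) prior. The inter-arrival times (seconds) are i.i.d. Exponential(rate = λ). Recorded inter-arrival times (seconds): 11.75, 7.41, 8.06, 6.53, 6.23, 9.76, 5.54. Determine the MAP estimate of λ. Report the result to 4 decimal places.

The Exponential(rate=λ) likelihood is ∝ λ^n e^(−λΣtᵢ). Here n = 7 and Σtᵢ = 11.75 + 7.41 + 8.06 + 6.53 + 6.23 + 9.76 + 5.54 = 55.28.
Posterior ∝ λ^4e^(−12λ) · λ^7e^(−55.28λ) = λ^11e^(−67.28λ), i.e. Gamma(12, 67.28).
Mode = (a−1)/b = 11/67.28 ≈ 0.1635.

λ̂_MAP = 0.1635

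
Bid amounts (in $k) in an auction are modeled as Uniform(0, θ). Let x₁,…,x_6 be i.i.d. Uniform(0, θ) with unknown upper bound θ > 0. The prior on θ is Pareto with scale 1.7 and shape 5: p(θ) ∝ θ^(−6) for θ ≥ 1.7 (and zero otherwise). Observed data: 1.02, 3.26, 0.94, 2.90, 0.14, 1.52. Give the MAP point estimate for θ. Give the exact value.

θ̂_MAP = 3.26

The Uniform(0, θ) likelihood is θ^(−n) for θ ≥ max(xᵢ), zero otherwise. Here max(xᵢ) = 3.26.
Posterior ∝ θ^(−6) · θ^(−6) = θ^(−12) on θ ≥ max(1.7, 3.26) = 3.26.
This density is strictly decreasing in θ, so the posterior mode lies at the lower boundary of the support.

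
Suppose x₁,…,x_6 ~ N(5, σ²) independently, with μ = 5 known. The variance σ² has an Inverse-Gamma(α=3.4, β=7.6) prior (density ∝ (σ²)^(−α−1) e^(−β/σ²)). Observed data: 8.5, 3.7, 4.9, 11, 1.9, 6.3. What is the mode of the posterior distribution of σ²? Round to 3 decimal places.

Sum of squared deviations about the known mean: SS = (8.5−5)² + (3.7−5)² + (4.9−5)² + (11−5)² + (1.9−5)² + (6.3−5)² = 61.25.
The Normal likelihood contributes (σ²)^(−n/2) exp(−SS/(2σ²)), so the posterior is Inverse-Gamma(α + n/2, β + SS/2) = Inverse-Gamma(6.4, 38.225).
The mode of Inverse-Gamma(a, b) is b/(a+1) = 38.225/7.4 ≈ 5.166.

σ̂²_MAP = 5.166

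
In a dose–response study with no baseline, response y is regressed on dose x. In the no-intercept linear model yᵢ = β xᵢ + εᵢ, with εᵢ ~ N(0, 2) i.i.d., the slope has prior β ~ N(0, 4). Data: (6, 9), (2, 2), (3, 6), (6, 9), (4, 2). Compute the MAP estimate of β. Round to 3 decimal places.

β̂_MAP = 1.360

log p(β | y) = −Σ(yᵢ − βxᵢ)²/(2·2) − β²/(2·4) + const.
Setting the derivative to zero: Σxᵢ(yᵢ − βxᵢ)/2 − β/4 = 0, so β = Σxᵢyᵢ / (Σxᵢ² + σ²/τ²).
Σxᵢyᵢ = 6·9 + 2·2 + 3·6 + 6·9 + 4·2 = 138; Σxᵢ² = 101; σ²/τ² = 0.5.
β̂_MAP = 138 / (101 + 0.5) = 138/101.5 ≈ 1.360.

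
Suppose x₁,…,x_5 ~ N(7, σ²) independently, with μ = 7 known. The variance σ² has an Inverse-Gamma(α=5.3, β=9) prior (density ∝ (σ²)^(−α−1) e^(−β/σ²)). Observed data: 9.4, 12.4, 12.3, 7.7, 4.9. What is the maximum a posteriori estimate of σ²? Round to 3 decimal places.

σ̂²_MAP = 4.881

Sum of squared deviations about the known mean: SS = (9.4−7)² + (12.4−7)² + (12.3−7)² + (7.7−7)² + (4.9−7)² = 67.91.
The Normal likelihood contributes (σ²)^(−n/2) exp(−SS/(2σ²)), so the posterior is Inverse-Gamma(α + n/2, β + SS/2) = Inverse-Gamma(7.8, 42.955).
The mode of Inverse-Gamma(a, b) is b/(a+1) = 42.955/8.8 ≈ 4.881.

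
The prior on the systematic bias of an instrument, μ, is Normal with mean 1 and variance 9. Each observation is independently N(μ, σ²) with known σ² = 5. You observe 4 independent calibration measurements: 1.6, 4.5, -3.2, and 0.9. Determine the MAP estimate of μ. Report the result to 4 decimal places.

μ̂_MAP = 0.9561

n = 4; x̄ = (1.6 + 4.5 + (-3.2) + 0.9)/4 = 3.8/4 = 0.95.
For a Normal prior and Normal likelihood with known variance, the posterior is Normal; its mode equals its mean, the precision-weighted average.
Prior precision 1/σ₀² = 1/9; data precision n/σ² = 4/5 = 0.8.
μ̂ = ((1/9)·1 + 0.8·0.95) / (1/9 + 0.8) = (196/225)/(41/45) = 196/205 ≈ 0.9561.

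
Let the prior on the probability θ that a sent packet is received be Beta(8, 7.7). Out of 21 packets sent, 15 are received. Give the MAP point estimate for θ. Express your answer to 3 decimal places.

Prior: Beta(8, 7.7).
Data: 15 successes in 21 trials. The binomial likelihood contributes θ^15(1−θ)^6, so the posterior is Beta(8+15, 7.7+6) = Beta(23, 13.7).
For Beta(a, b) with a, b > 1 the mode is (a−1)/(a+b−2) = 22/34.7 ≈ 0.634.

θ̂_MAP = 0.634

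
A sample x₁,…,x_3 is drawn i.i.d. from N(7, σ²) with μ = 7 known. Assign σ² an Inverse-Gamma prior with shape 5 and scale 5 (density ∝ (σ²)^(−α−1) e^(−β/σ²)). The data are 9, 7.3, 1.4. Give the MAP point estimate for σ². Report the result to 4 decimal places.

σ̂²_MAP = 3.0300

Sum of squared deviations about the known mean: SS = (9−7)² + (7.3−7)² + (1.4−7)² = 35.45.
The Normal likelihood contributes (σ²)^(−n/2) exp(−SS/(2σ²)), so the posterior is Inverse-Gamma(α + n/2, β + SS/2) = Inverse-Gamma(6.5, 22.725).
The mode of Inverse-Gamma(a, b) is b/(a+1) = 22.725/7.5 ≈ 3.0300.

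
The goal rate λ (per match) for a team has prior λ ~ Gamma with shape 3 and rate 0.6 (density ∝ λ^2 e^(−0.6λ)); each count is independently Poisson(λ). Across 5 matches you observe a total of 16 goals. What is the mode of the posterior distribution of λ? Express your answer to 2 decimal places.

Σxᵢ = 16, n = 5.
Posterior ∝ λ^2e^(−0.6λ) · λ^16e^(−5λ) = λ^18e^(−5.6λ), i.e. Gamma(shape=19, rate=5.6).
The mode of a Gamma(a, b) with a ≥ 1 (shape–rate) is (a−1)/b = 18/5.6 ≈ 3.21.

λ̂_MAP = 3.21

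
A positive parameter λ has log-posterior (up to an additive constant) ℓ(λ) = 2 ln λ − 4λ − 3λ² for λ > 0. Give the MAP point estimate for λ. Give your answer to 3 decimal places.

ℓ'(λ) = 2/λ − 4 − 6λ. Setting this to zero and multiplying by λ: 6λ² + 4λ − 2 = 0.
λ = (−4 + √(4² + 4·6·2)) / (2·6) = (−4 + √64) / 12 = (−4 + 8)/12 = 1/3.
ℓ''(λ) = −2/λ² − 6 < 0, confirming a maximum.

λ̂_MAP = 0.333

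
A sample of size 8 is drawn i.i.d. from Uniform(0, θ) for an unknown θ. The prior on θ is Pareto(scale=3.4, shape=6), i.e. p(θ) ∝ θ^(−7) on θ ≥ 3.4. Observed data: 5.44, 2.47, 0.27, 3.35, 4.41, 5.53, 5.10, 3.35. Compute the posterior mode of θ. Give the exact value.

θ̂_MAP = 5.53

The Uniform(0, θ) likelihood is θ^(−n) for θ ≥ max(xᵢ), zero otherwise. Here max(xᵢ) = 5.53.
Posterior ∝ θ^(−7) · θ^(−8) = θ^(−15) on θ ≥ max(3.4, 5.53) = 5.53.
This density is strictly decreasing in θ, so the posterior mode lies at the lower boundary of the support.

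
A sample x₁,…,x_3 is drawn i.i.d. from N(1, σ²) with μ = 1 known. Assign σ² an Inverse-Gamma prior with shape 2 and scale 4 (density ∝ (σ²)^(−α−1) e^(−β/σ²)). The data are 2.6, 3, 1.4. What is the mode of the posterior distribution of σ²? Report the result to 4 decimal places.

Sum of squared deviations about the known mean: SS = (2.6−1)² + (3−1)² + (1.4−1)² = 6.72.
The Normal likelihood contributes (σ²)^(−n/2) exp(−SS/(2σ²)), so the posterior is Inverse-Gamma(α + n/2, β + SS/2) = Inverse-Gamma(3.5, 7.36).
The mode of Inverse-Gamma(a, b) is b/(a+1) = 7.36/4.5 ≈ 1.6356.

σ̂²_MAP = 1.6356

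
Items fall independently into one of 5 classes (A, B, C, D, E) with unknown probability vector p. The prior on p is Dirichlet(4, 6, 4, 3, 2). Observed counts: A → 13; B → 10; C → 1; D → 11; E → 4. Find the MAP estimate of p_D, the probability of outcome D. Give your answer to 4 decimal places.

MAP estimate of p_D = 0.2453

The posterior is Dirichlet(αᵢ + nᵢ) = Dirichlet(17, 16, 5, 14, 6).
For a Dirichlet(a₁,…,a_K) with all aᵢ > 1, the mode has j-th component (aⱼ − 1)/(Σaᵢ − K).
Here Σaᵢ = 58 and K = 5, so p_D = (14 − 1)/(58 − 5) = 13/53 ≈ 0.2453.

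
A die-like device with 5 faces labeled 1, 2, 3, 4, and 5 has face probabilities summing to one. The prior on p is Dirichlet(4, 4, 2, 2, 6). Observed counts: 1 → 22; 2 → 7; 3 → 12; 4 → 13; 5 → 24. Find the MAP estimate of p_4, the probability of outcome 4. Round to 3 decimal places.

The posterior is Dirichlet(αᵢ + nᵢ) = Dirichlet(26, 11, 14, 15, 30).
For a Dirichlet(a₁,…,a_K) with all aᵢ > 1, the mode has j-th component (aⱼ − 1)/(Σaᵢ − K).
Here Σaᵢ = 96 and K = 5, so p_4 = (15 − 1)/(96 − 5) = 14/91 ≈ 0.154.

MAP estimate: 0.154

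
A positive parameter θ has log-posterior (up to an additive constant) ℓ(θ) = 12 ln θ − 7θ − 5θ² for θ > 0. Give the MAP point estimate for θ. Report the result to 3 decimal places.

θ̂_MAP = 0.800

ℓ'(θ) = 12/θ − 7 − 10θ. Setting this to zero and multiplying by θ: 10θ² + 7θ − 12 = 0.
θ = (−7 + √(7² + 4·10·12)) / (2·10) = (−7 + √529) / 20 = (−7 + 23)/20 = 4/5.
ℓ''(θ) = −12/θ² − 10 < 0, confirming a maximum.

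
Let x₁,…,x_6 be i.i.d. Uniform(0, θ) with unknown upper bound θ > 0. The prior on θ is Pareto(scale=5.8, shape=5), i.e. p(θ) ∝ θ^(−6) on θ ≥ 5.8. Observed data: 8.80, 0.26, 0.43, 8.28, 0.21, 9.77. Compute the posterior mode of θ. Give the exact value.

The Uniform(0, θ) likelihood is θ^(−n) for θ ≥ max(xᵢ), zero otherwise. Here max(xᵢ) = 9.77.
Posterior ∝ θ^(−6) · θ^(−6) = θ^(−12) on θ ≥ max(5.8, 9.77) = 9.77.
This density is strictly decreasing in θ, so the posterior mode lies at the lower boundary of the support.

θ̂_MAP = 9.77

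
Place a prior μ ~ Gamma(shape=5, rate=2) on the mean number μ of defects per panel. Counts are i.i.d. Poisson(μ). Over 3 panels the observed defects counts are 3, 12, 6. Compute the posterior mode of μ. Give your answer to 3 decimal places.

Σxᵢ = 3+12+6 = 21, with n = 3.
Posterior ∝ μ^4e^(−2μ) · μ^21e^(−3μ) = μ^25e^(−5μ), i.e. Gamma(shape=26, rate=5).
The mode of a Gamma(a, b) with a ≥ 1 (shape–rate) is (a−1)/b = 25/5 ≈ 5.000.

μ̂_MAP = 5.000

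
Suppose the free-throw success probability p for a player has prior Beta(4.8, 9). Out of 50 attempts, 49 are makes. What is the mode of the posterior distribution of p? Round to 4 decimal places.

Prior: Beta(4.8, 9).
Data: 49 successes in 50 trials. The binomial likelihood contributes p^49(1−p)^1, so the posterior is Beta(4.8+49, 9+1) = Beta(53.8, 10).
For Beta(a, b) with a, b > 1 the mode is (a−1)/(a+b−2) = 52.8/61.8 ≈ 0.8544.

p̂_MAP = 0.8544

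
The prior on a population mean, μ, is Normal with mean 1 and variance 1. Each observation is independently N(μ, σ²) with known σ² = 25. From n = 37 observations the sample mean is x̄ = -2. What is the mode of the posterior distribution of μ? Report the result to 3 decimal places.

n = 37, x̄ = -2.
For a Normal prior and Normal likelihood with known variance, the posterior is Normal; its mode equals its mean, the precision-weighted average.
Prior precision 1/σ₀² = 1/1 = 1; data precision n/σ² = 37/25 = 1.48.
μ̂ = (1·1 + 1.48·(-2)) / (1 + 1.48) = (-1.96)/2.48 = -49/62 ≈ -0.790.

μ̂_MAP = -0.790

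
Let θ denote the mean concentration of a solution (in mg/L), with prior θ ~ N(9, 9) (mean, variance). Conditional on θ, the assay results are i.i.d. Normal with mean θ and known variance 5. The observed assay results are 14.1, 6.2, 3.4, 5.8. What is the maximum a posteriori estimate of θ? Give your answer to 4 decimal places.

n = 4; x̄ = (14.1 + 6.2 + 3.4 + 5.8)/4 = 29.5/4 = 7.375.
For a Normal prior and Normal likelihood with known variance, the posterior is Normal; its mode equals its mean, the precision-weighted average.
Prior precision 1/σ₀² = 1/9; data precision n/σ² = 4/5 = 0.8.
θ̂ = ((1/9)·9 + 0.8·7.375) / (1/9 + 0.8) = 6.9/(41/45) = 621/82 ≈ 7.5732.

θ̂_MAP = 7.5732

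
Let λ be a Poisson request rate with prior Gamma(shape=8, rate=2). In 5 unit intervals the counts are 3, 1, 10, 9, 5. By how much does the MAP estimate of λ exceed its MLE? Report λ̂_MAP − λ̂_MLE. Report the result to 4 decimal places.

Σxᵢ = 28. Posterior is Gamma(36, 7); MAP = (36−1)/7 = 35/7 ≈ 5.00000.
MLE = x̄ = 28/5 ≈ 5.60000.
Difference = 35/7 − 28/5 = -3/5 ≈ -0.6000.

MAP − MLE = -0.6000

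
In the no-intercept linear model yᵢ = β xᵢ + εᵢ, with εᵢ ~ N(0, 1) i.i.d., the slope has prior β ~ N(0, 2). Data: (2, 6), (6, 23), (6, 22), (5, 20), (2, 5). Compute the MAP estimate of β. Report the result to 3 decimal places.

log p(β | y) = −Σ(yᵢ − βxᵢ)²/(2·1) − β²/(2·2) + const.
Setting the derivative to zero: Σxᵢ(yᵢ − βxᵢ)/1 − β/2 = 0, so β = Σxᵢyᵢ / (Σxᵢ² + σ²/τ²).
Σxᵢyᵢ = 2·6 + 6·23 + 6·22 + 5·20 + 2·5 = 392; Σxᵢ² = 105; σ²/τ² = 0.5.
β̂_MAP = 392 / (105 + 0.5) = 392/105.5 ≈ 3.716.

β̂_MAP = 3.716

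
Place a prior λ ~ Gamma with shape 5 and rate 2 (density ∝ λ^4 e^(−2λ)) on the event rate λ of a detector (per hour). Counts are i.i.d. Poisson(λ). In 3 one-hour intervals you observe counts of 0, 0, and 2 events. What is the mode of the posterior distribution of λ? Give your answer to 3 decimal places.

Σxᵢ = 0+0+2 = 2, with n = 3.
Posterior ∝ λ^4e^(−2λ) · λ^2e^(−3λ) = λ^6e^(−5λ), i.e. Gamma(shape=7, rate=5).
The mode of a Gamma(a, b) with a ≥ 1 (shape–rate) is (a−1)/b = 6/5 ≈ 1.200.

λ̂_MAP = 1.200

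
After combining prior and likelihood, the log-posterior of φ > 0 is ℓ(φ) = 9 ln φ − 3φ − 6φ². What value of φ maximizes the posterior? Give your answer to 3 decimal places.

ℓ'(φ) = 9/φ − 3 − 12φ. Setting this to zero and multiplying by φ: 12φ² + 3φ − 9 = 0.
φ = (−3 + √(3² + 4·12·9)) / (2·12) = (−3 + √441) / 24 = (−3 + 21)/24 = 3/4.
ℓ''(φ) = −9/φ² − 12 < 0, confirming a maximum.

φ̂_MAP = 0.750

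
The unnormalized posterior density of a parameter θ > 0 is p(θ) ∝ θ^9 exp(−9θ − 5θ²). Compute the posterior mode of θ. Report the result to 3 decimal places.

θ̂_MAP = 0.600

ℓ'(θ) = 9/θ − 9 − 10θ. Setting this to zero and multiplying by θ: 10θ² + 9θ − 9 = 0.
θ = (−9 + √(9² + 4·10·9)) / (2·10) = (−9 + √441) / 20 = (−9 + 21)/20 = 3/5.
ℓ''(θ) = −9/θ² − 10 < 0, confirming a maximum.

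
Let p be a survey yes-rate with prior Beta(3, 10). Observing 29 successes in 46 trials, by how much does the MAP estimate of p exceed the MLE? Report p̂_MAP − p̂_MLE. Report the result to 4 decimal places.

MAP − MLE = -0.0866

Posterior is Beta(32, 27); MAP = (32−1)/(59−2) = 31/57 ≈ 0.54386.
MLE ignores the prior: p̂_MLE = k/n = 29/46 ≈ 0.63043.
Difference = 31/57 − 29/46 = -227/2622 ≈ -0.0866.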